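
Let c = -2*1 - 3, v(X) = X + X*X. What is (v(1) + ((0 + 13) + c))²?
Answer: 100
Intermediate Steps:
v(X) = X + X²
c = -5 (c = -2 - 3 = -5)
(v(1) + ((0 + 13) + c))² = (1*(1 + 1) + ((0 + 13) - 5))² = (1*2 + (13 - 5))² = (2 + 8)² = 10² = 100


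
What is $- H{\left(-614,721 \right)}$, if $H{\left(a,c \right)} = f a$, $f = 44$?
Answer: $27016$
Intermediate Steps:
$H{\left(a,c \right)} = 44 a$
$- H{\left(-614,721 \right)} = - 44 \left(-614\right) = \left(-1\right) \left(-27016\right) = 27016$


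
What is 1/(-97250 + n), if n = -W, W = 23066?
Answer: -1/120316 ≈ -8.3114e-6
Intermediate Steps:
n = -23066 (n = -1*23066 = -23066)
1/(-97250 + n) = 1/(-97250 - 23066) = 1/(-120316) = -1/120316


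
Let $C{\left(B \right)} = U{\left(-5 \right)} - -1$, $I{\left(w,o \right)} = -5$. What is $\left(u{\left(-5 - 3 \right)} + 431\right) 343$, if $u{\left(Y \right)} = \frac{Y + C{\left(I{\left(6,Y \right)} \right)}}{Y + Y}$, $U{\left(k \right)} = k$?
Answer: $\frac{592361}{4} \approx 1.4809 \cdot 10^{5}$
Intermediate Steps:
$C{\left(B \right)} = -4$ ($C{\left(B \right)} = -5 - -1 = -5 + 1 = -4$)
$u{\left(Y \right)} = \frac{-4 + Y}{2 Y}$ ($u{\left(Y \right)} = \frac{Y - 4}{Y + Y} = \frac{-4 + Y}{2 Y}$)
$\left(u{\left(-5 - 3 \right)} + 431\right) 343 = \left(\frac{-4 - 8}{2 \left(-5 - 3\right)} + 431\right) 343 = \left(\frac{-4 - 8}{2 \left(-8\right)} + 431\right) 343 = \left(\frac{1}{2} \left(- \frac{1}{8}\right) \left(-12\right) + 431\right) 343 = \left(\frac{3}{4} + 431\right) 343 = \frac{1727}{4} \cdot 343 = \frac{592361}{4}$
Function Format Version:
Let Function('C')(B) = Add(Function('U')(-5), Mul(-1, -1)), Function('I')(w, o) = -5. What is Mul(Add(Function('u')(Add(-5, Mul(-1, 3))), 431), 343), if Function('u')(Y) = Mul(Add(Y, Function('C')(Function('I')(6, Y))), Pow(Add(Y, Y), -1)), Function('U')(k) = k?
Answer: Rational(592361, 4) ≈ 1.4809e+5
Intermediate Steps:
Function('C')(B) = -4 (Function('C')(B) = Add(-5, Mul(-1, -1)) = Add(-5, 1) = -4)
Function('u')(Y) = Mul(Rational(1, 2), Pow(Y, -1), Add(-4, Y)) (Function('u')(Y) = Mul(Add(Y, -4), Pow(Add(Y, Y), -1)) = Mul(Add(-4, Y), Pow(Mul(2, Y), -1)) = Mul(Add(-4, Y), Mul(Rational(1, 2), Pow(Y, -1))) = Mul(Rational(1, 2), Pow(Y, -1), Add(-4, Y)))
Mul(Add(Function('u')(Add(-5, Mul(-1, 3))), 431), 343) = Mul(Add(Mul(Rational(1, 2), Pow(Add(-5, Mul(-1, 3)), -1), Add(-4, Add(-5, Mul(-1, 3)))), 431), 343) = Mul(Add(Mul(Rational(1, 2), Pow(Add(-5, -3), -1), Add(-4, Add(-5, -3))), 431), 343) = Mul(Add(Mul(Rational(1, 2), Pow(-8, -1), Add(-4, -8)), 431), 343) = Mul(Add(Mul(Rational(1, 2), Rational(-1, 8), -12), 431), 343) = Mul(Add(Rational(3, 4), 431), 343) = Mul(Rational(1727, 4), 343) = Rational(592361, 4)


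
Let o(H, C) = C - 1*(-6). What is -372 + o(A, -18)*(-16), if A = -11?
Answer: -180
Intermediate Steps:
o(H, C) = 6 + C (o(H, C) = C + 6 = 6 + C)
-372 + o(A, -18)*(-16) = -372 + (6 - 18)*(-16) = -372 - 12*(-16) = -372 + 192 = -180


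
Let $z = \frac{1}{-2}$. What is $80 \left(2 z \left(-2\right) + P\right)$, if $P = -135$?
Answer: $-10640$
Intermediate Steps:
$z = - \frac{1}{2} \approx -0.5$
$80 \left(2 z \left(-2\right) + P\right) = 80 \left(2 \left(- \frac{1}{2}\right) \left(-2\right) - 135\right) = 80 \left(\left(-1\right) \left(-2\right) - 135\right) = 80 \left(2 - 135\right) = 80 \left(-133\right) = -10640$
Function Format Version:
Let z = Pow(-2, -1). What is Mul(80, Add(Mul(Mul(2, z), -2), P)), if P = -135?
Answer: -10640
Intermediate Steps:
z = Rational(-1, 2) ≈ -0.50000
Mul(80, Add(Mul(Mul(2, z), -2), P)) = Mul(80, Add(Mul(Mul(2, Rational(-1, 2)), -2), -135)) = Mul(80, Add(Mul(-1, -2), -135)) = Mul(80, Add(2, -135)) = Mul(80, -133) = -10640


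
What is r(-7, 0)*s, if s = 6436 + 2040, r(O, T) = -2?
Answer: -16952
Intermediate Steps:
s = 8476
r(-7, 0)*s = -2*8476 = -16952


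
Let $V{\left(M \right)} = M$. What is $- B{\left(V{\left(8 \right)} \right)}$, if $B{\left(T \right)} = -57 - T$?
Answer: $65$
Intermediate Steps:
$- B{\left(V{\left(8 \right)} \right)} = - (-57 - 8) = \left(-1\right) \left(-65\right) = 65$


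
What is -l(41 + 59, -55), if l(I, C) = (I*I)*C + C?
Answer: 550055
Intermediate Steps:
l(I, C) = C + C*I² (l(I, C) = I²*C + C = C*I² + C = C + C*I²)
-l(41 + 59, -55) = -(-55)*(1 + (41 + 59)²) = -(-55)*(1 + 100²) = -(-55)*(1 + 10000) = -(-55)*10001 = -1*(-550055) = 550055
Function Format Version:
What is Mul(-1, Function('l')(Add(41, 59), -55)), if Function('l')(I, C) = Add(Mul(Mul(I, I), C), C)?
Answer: 550055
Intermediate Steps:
Function('l')(I, C) = Add(C, Mul(C, Pow(I, 2))) (Function('l')(I, C) = Add(Mul(Pow(I, 2), C), C) = Add(Mul(C, Pow(I, 2)), C) = Add(C, Mul(C, Pow(I, 2))))
Mul(-1, Function('l')(Add(41, 59), -55)) = Mul(-1, Mul(-55, Add(1, Pow(Add(41, 59), 2)))) = Mul(-1, Mul(-55, Add(1, Pow(100, 2)))) = Mul(-1, Mul(-55, Add(1, 10000))) = Mul(-1, Mul(-55, 10001)) = Mul(-1, -550055) = 550055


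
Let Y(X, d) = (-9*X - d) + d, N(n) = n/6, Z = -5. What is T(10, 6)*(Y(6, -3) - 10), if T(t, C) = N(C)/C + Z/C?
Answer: 128/3 ≈ 42.667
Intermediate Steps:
N(n) = n/6 (N(n) = n*(1/6) = n/6)
Y(X, d) = -9*X (Y(X, d) = (-d - 9*X) + d = -9*X)
T(t, C) = 1/6 - 5/C (T(t, C) = (C/6)/C - 5/C = 1/6 - 5/C)
T(10, 6)*(Y(6, -3) - 10) = ((1/6)*(-30 + 6)/6)*(-9*6 - 10) = ((1/6)*(1/6)*(-24))*(-54 - 10) = -2/3*(-64) = 128/3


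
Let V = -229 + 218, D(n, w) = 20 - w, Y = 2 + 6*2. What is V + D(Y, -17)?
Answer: 26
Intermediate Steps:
Y = 14 (Y = 2 + 12 = 14)
V = -11
V + D(Y, -17) = -11 + (20 - 1*(-17)) = -11 + (20 + 17) = -11 + 37 = 26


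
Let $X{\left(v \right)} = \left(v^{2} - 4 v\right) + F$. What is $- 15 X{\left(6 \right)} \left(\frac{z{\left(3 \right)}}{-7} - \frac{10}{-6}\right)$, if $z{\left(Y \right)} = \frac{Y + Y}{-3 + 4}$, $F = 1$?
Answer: $- \frac{1105}{7} \approx -157.86$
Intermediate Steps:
$z{\left(Y \right)} = 2 Y$ ($z{\left(Y \right)} = \frac{2 Y}{1} = 2 Y 1 = 2 Y$)
$X{\left(v \right)} = 1 + v^{2} - 4 v$ ($X{\left(v \right)} = \left(v^{2} - 4 v\right) + 1 = 1 + v^{2} - 4 v$)
$- 15 X{\left(6 \right)} \left(\frac{z{\left(3 \right)}}{-7} - \frac{10}{-6}\right) = - 15 \left(1 + 6^{2} - 24\right) \left(\frac{2 \cdot 3}{-7} - \frac{10}{-6}\right) = - 15 \left(1 + 36 - 24\right) \left(6 \left(- \frac{1}{7}\right) - - \frac{5}{3}\right) = \left(-15\right) 13 \left(- \frac{6}{7} + \frac{5}{3}\right) = \left(-195\right) \frac{17}{21} = - \frac{1105}{7}$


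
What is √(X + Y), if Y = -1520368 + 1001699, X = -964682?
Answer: I*√1483351 ≈ 1217.9*I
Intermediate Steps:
Y = -518669
√(X + Y) = √(-964682 - 518669) = √(-1483351) = I*√1483351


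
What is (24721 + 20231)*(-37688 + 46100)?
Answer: 378136224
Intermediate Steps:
(24721 + 20231)*(-37688 + 46100) = 44952*8412 = 378136224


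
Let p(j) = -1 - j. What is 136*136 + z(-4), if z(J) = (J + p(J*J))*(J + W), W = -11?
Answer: 18811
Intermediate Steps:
z(J) = (-11 + J)*(-1 + J - J²) (z(J) = (J + (-1 - J*J))*(J - 11) = (J + (-1 - J²))*(-11 + J) = (-1 + J - J²)*(-11 + J) = (-11 + J)*(-1 + J - J²))
136*136 + z(-4) = 136*136 + (11 - 1*(-4)³ - 12*(-4) + 12*(-4)²) = 18496 + (11 - 1*(-64) + 48 + 12*16) = 18496 + (11 + 64 + 48 + 192) = 18496 + 315 = 18811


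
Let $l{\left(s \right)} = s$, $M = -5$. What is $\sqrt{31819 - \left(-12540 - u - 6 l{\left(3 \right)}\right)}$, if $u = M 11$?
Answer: $\sqrt{44322} \approx 210.53$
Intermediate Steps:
$u = -55$ ($u = \left(-5\right) 11 = -55$)
$\sqrt{31819 - \left(-12540 - u - 6 l{\left(3 \right)}\right)} = \sqrt{31819 + \left(\left(6 \cdot 3 - 55\right) - \left(-285\right) 44\right)} = \sqrt{31819 + \left(\left(18 - 55\right) - -12540\right)} = \sqrt{31819 + \left(-37 + 12540\right)} = \sqrt{31819 + 12503} = \sqrt{44322}$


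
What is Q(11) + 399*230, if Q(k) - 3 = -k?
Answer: 91762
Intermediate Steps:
Q(k) = 3 - k
Q(11) + 399*230 = (3 - 1*11) + 399*230 = (3 - 11) + 91770 = -8 + 91770 = 91762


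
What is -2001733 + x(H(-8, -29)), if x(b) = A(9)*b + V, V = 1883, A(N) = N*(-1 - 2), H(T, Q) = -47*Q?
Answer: -2036651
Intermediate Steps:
A(N) = -3*N (A(N) = N*(-3) = -3*N)
x(b) = 1883 - 27*b (x(b) = (-3*9)*b + 1883 = -27*b + 1883 = 1883 - 27*b)
-2001733 + x(H(-8, -29)) = -2001733 + (1883 - (-1269)*(-29)) = -2001733 + (1883 - 27*1363) = -2001733 + (1883 - 36801) = -2001733 - 34918 = -2036651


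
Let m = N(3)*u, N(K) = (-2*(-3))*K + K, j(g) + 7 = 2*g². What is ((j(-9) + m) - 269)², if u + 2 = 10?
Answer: 2916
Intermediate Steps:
j(g) = -7 + 2*g²
N(K) = 7*K (N(K) = 6*K + K = 7*K)
u = 8 (u = -2 + 10 = 8)
m = 168 (m = (7*3)*8 = 21*8 = 168)
((j(-9) + m) - 269)² = (((-7 + 2*(-9)²) + 168) - 269)² = (((-7 + 2*81) + 168) - 269)² = (((-7 + 162) + 168) - 269)² = ((155 + 168) - 269)² = (323 - 269)² = 54² = 2916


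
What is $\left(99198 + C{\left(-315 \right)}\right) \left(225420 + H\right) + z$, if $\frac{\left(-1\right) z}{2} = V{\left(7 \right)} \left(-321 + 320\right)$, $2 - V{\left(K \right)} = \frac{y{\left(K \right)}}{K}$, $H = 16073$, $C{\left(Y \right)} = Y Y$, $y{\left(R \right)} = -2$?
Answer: $\frac{335424358805}{7} \approx 4.7918 \cdot 10^{10}$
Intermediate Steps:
$C{\left(Y \right)} = Y^{2}$
$V{\left(K \right)} = 2 + \frac{2}{K}$ ($V{\left(K \right)} = 2 - - \frac{2}{K} = 2 + \frac{2}{K}$)
$z = \frac{32}{7}$ ($z = - 2 \left(2 + \frac{2}{7}\right) \left(-321 + 320\right) = - 2 \left(2 + 2 \cdot \frac{1}{7}\right) \left(-1\right) = - 2 \left(2 + \frac{2}{7}\right) \left(-1\right) = - 2 \cdot \frac{16}{7} \left(-1\right) = \left(-2\right) \left(- \frac{16}{7}\right) = \frac{32}{7} \approx 4.5714$)
$\left(99198 + C{\left(-315 \right)}\right) \left(225420 + H\right) + z = \left(99198 + \left(-315\right)^{2}\right) \left(225420 + 16073\right) + \frac{32}{7} = \left(99198 + 99225\right) 241493 + \frac{32}{7} = 198423 \cdot 241493 + \frac{32}{7} = 47917765539 + \frac{32}{7} = \frac{335424358805}{7}$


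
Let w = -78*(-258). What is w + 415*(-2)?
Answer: 19294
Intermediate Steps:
w = 20124
w + 415*(-2) = 20124 + 415*(-2) = 20124 - 830 = 19294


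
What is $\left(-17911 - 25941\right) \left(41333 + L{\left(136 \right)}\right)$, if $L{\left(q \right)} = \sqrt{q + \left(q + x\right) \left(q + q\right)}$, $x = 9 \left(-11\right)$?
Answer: $-1812534716 - 438520 \sqrt{102} \approx -1.817 \cdot 10^{9}$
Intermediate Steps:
$x = -99$
$L{\left(q \right)} = \sqrt{q + 2 q \left(-99 + q\right)}$ ($L{\left(q \right)} = \sqrt{q + \left(q - 99\right) \left(q + q\right)} = \sqrt{q + \left(-99 + q\right) 2 q} = \sqrt{q + 2 q \left(-99 + q\right)}$)
$\left(-17911 - 25941\right) \left(41333 + L{\left(136 \right)}\right) = \left(-17911 - 25941\right) \left(41333 + \sqrt{136 \left(-197 + 2 \cdot 136\right)}\right) = - 43852 \left(41333 + \sqrt{136 \left(-197 + 272\right)}\right) = - 43852 \left(41333 + \sqrt{136 \cdot 75}\right) = - 43852 \left(41333 + \sqrt{10200}\right) = - 43852 \left(41333 + 10 \sqrt{102}\right) = -1812534716 - 438520 \sqrt{102}$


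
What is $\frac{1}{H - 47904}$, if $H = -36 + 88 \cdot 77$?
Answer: $- \frac{1}{41164} \approx -2.4293 \cdot 10^{-5}$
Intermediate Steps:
$H = 6740$ ($H = -36 + 6776 = 6740$)
$\frac{1}{H - 47904} = \frac{1}{6740 - 47904} = \frac{1}{-41164} = - \frac{1}{41164}$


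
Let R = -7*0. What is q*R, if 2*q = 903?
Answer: 0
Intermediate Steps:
q = 903/2 (q = (½)*903 = 903/2 ≈ 451.50)
R = 0
q*R = (903/2)*0 = 0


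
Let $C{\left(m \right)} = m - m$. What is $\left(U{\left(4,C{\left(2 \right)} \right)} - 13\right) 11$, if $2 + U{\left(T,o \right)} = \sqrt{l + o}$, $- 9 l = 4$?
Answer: $-165 + \frac{22 i}{3} \approx -165.0 + 7.3333 i$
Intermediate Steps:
$l = - \frac{4}{9}$ ($l = \left(- \frac{1}{9}\right) 4 = - \frac{4}{9} \approx -0.44444$)
$C{\left(m \right)} = 0$
$U{\left(T,o \right)} = -2 + \sqrt{- \frac{4}{9} + o}$
$\left(U{\left(4,C{\left(2 \right)} \right)} - 13\right) 11 = \left(\left(-2 + \frac{\sqrt{-4 + 9 \cdot 0}}{3}\right) - 13\right) 11 = \left(\left(-2 + \frac{\sqrt{-4 + 0}}{3}\right) - 13\right) 11 = \left(\left(-2 + \frac{\sqrt{-4}}{3}\right) - 13\right) 11 = \left(\left(-2 + \frac{2 i}{3}\right) - 13\right) 11 = \left(-15 + \frac{2 i}{3}\right) 11 = -165 + \frac{22 i}{3}$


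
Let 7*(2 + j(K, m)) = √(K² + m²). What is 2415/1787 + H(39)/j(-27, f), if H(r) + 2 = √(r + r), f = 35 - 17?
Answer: 1719403/1531459 - 126*√13/857 + 98*√78/857 + 819*√6/857 ≈ 3.9434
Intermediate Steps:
f = 18
j(K, m) = -2 + √(K² + m²)/7
H(r) = -2 + √2*√r (H(r) = -2 + √(r + r) = -2 + √(2*r) = -2 + √2*√r)
2415/1787 + H(39)/j(-27, f) = 2415/1787 + (-2 + √2*√39)/(-2 + √((-27)² + 18²)/7) = 2415*(1/1787) + (-2 + √78)/(-2 + √(729 + 324)/7) = 2415/1787 + (-2 + √78)/(-2 + √1053/7) = 2415/1787 + (-2 + √78)/(-2 + (9*√13)/7) = 2415/1787 + (-2 + √78)/(-2 + 9*√13/7)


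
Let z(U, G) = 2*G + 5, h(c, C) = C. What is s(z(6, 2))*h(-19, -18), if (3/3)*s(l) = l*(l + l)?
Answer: -2916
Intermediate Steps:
z(U, G) = 5 + 2*G
s(l) = 2*l² (s(l) = l*(l + l) = l*(2*l) = 2*l²)
s(z(6, 2))*h(-19, -18) = (2*(5 + 2*2)²)*(-18) = (2*(5 + 4)²)*(-18) = (2*9²)*(-18) = (2*81)*(-18) = 162*(-18) = -2916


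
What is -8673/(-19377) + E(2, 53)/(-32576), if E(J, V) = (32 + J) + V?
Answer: 93615283/210408384 ≈ 0.44492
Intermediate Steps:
E(J, V) = 32 + J + V
-8673/(-19377) + E(2, 53)/(-32576) = -8673/(-19377) + (32 + 2 + 53)/(-32576) = -8673*(-1/19377) + 87*(-1/32576) = 2891/6459 - 87/32576 = 93615283/210408384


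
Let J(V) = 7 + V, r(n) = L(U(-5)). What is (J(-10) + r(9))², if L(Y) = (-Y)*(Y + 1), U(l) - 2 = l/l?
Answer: 225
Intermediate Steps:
U(l) = 3 (U(l) = 2 + l/l = 2 + 1 = 3)
L(Y) = -Y*(1 + Y) (L(Y) = (-Y)*(1 + Y) = -Y*(1 + Y))
r(n) = -12 (r(n) = -1*3*(1 + 3) = -1*3*4 = -12)
(J(-10) + r(9))² = ((7 - 10) - 12)² = (-3 - 12)² = (-15)² = 225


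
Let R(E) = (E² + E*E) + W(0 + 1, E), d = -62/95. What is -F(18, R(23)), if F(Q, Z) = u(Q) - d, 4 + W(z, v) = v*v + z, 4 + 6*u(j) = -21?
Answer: 2003/570 ≈ 3.5140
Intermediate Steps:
u(j) = -25/6 (u(j) = -⅔ + (⅙)*(-21) = -⅔ - 7/2 = -25/6)
d = -62/95 (d = -62*1/95 = -62/95 ≈ -0.65263)
W(z, v) = -4 + z + v² (W(z, v) = -4 + (v*v + z) = -4 + (v² + z) = -4 + (z + v²) = -4 + z + v²)
R(E) = -3 + 3*E² (R(E) = (E² + E*E) + (-4 + (0 + 1) + E²) = (E² + E²) + (-4 + 1 + E²) = 2*E² + (-3 + E²) = -3 + 3*E²)
F(Q, Z) = -2003/570 (F(Q, Z) = -25/6 - 1*(-62/95) = -25/6 + 62/95 = -2003/570)
-F(18, R(23)) = -1*(-2003/570) = 2003/570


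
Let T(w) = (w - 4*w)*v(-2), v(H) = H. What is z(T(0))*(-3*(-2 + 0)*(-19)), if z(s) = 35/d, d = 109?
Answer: -3990/109 ≈ -36.606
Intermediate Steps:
T(w) = 6*w (T(w) = (w - 4*w)*(-2) = -3*w*(-2) = 6*w)
z(s) = 35/109
z(T(0))*(-3*(-2 + 0)*(-19)) = 35*(-3*(-2 + 0)*(-19))/109 = 35*(-3*(-2)*(-19))/109 = 35*(6*(-19))/109 = (35/109)*(-114) = -3990/109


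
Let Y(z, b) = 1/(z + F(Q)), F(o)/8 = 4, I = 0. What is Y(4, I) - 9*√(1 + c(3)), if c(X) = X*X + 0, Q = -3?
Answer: 1/36 - 9*√10 ≈ -28.433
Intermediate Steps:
c(X) = X² (c(X) = X² + 0 = X²)
F(o) = 32 (F(o) = 8*4 = 32)
Y(z, b) = 1/(32 + z) (Y(z, b) = 1/(z + 32) = 1/(32 + z))
Y(4, I) - 9*√(1 + c(3)) = 1/(32 + 4) - 9*√(1 + 3²) = 1/36 - 9*√(1 + 9) = 1/36 - 9*√10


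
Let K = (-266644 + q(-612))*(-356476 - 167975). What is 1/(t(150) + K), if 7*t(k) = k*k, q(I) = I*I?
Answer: -7/396117817800 ≈ -1.7672e-11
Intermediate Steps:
q(I) = I**2
t(k) = k**2/7 (t(k) = (k*k)/7 = k**2/7)
K = -56588262900 (K = (-266644 + (-612)**2)*(-356476 - 167975) = (-266644 + 374544)*(-524451) = 107900*(-524451) = -56588262900)
1/(t(150) + K) = 1/((1/7)*150**2 - 56588262900) = 1/((1/7)*22500 - 56588262900) = 1/(22500/7 - 56588262900) = 1/(-396117817800/7) = -7/396117817800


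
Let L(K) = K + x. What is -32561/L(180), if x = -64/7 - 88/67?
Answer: -15271109/79516 ≈ -192.05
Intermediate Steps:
x = -4904/469 (x = -64*⅐ - 88*1/67 = -64/7 - 88/67 = -4904/469 ≈ -10.456)
L(K) = -4904/469 + K (L(K) = K - 4904/469 = -4904/469 + K)
-32561/L(180) = -32561/(-4904/469 + 180) = -32561/79516/469 = -32561*469/79516 = -15271109/79516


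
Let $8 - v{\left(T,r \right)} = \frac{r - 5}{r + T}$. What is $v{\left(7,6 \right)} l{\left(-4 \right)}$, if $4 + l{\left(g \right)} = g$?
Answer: $- \frac{824}{13} \approx -63.385$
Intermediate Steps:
$l{\left(g \right)} = -4 + g$
$v{\left(T,r \right)} = 8 - \frac{-5 + r}{T + r}$ ($v{\left(T,r \right)} = 8 - \frac{r - 5}{r + T} = 8 - \frac{-5 + r}{T + r}$)
$v{\left(7,6 \right)} l{\left(-4 \right)} = \frac{5 + 7 \cdot 6 + 8 \cdot 7}{7 + 6} \left(-4 - 4\right) = \frac{5 + 42 + 56}{13} \left(-8\right) = \frac{1}{13} \cdot 103 \left(-8\right) = \frac{103}{13} \left(-8\right) = - \frac{824}{13}$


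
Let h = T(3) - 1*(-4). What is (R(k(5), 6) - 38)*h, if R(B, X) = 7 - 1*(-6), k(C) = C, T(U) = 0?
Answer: -100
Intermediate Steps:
h = 4 (h = 0 - 1*(-4) = 0 + 4 = 4)
R(B, X) = 13 (R(B, X) = 7 + 6 = 13)
(R(k(5), 6) - 38)*h = (13 - 38)*4 = -25*4 = -100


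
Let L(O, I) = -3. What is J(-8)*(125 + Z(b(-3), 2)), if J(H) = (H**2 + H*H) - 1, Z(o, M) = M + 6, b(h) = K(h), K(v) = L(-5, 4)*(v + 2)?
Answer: 16891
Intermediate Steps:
K(v) = -6 - 3*v (K(v) = -3*(v + 2) = -3*(2 + v) = -6 - 3*v)
b(h) = -6 - 3*h
Z(o, M) = 6 + M
J(H) = -1 + 2*H**2 (J(H) = (H**2 + H**2) - 1 = 2*H**2 - 1 = -1 + 2*H**2)
J(-8)*(125 + Z(b(-3), 2)) = (-1 + 2*(-8)**2)*(125 + (6 + 2)) = (-1 + 2*64)*(125 + 8) = (-1 + 128)*133 = 127*133 = 16891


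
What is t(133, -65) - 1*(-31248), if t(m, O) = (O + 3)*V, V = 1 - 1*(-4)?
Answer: 30938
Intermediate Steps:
V = 5 (V = 1 + 4 = 5)
t(m, O) = 15 + 5*O (t(m, O) = (O + 3)*5 = (3 + O)*5 = 15 + 5*O)
t(133, -65) - 1*(-31248) = (15 + 5*(-65)) - 1*(-31248) = (15 - 325) + 31248 = -310 + 31248 = 30938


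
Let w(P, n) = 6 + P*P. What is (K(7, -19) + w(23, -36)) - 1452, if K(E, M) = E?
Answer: -910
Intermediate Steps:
w(P, n) = 6 + P²
(K(7, -19) + w(23, -36)) - 1452 = (7 + (6 + 23²)) - 1452 = (7 + (6 + 529)) - 1452 = (7 + 535) - 1452 = 542 - 1452 = -910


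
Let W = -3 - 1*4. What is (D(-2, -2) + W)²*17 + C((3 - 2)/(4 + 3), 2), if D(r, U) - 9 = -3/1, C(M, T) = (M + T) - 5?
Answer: 99/7 ≈ 14.143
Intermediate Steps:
C(M, T) = -5 + M + T
W = -7 (W = -3 - 4 = -7)
D(r, U) = 6 (D(r, U) = 9 - 3/1 = 9 - 3*1 = 9 - 3 = 6)
(D(-2, -2) + W)²*17 + C((3 - 2)/(4 + 3), 2) = (6 - 7)²*17 + (-5 + (3 - 2)/(4 + 3) + 2) = (-1)²*17 + (-5 + 1/7 + 2) = 1*17 + (-5 + 1*(⅐) + 2) = 17 + (-5 + ⅐ + 2) = 17 - 20/7 = 99/7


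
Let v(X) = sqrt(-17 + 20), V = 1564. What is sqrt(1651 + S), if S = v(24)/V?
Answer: sqrt(1009626124 + 391*sqrt(3))/782 ≈ 40.633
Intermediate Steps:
v(X) = sqrt(3)
S = sqrt(3)/1564 ≈ 0.0011074
sqrt(1651 + S) = sqrt(1651 + sqrt(3)/1564)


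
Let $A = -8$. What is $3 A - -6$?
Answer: $-18$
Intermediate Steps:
$3 A - -6 = 3 \left(-8\right) - -6 = -24 + \left(-1 + 7\right) = -24 + 6 = -18$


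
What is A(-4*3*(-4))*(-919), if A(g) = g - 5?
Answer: -39517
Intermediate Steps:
A(g) = -5 + g
A(-4*3*(-4))*(-919) = (-5 - 4*3*(-4))*(-919) = (-5 - 12*(-4))*(-919) = (-5 + 48)*(-919) = 43*(-919) = -39517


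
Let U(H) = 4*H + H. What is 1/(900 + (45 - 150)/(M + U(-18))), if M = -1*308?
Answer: 398/358305 ≈ 0.0011108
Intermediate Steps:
M = -308
U(H) = 5*H
1/(900 + (45 - 150)/(M + U(-18))) = 1/(900 + (45 - 150)/(-308 + 5*(-18))) = 1/(900 - 105/(-308 - 90)) = 1/(900 - 105/(-398)) = 1/(900 - 105*(-1/398)) = 1/(900 + 105/398) = 1/(358305/398) = 398/358305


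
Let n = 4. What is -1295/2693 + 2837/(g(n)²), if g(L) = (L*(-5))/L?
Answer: 7607666/67325 ≈ 113.00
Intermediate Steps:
g(L) = -5 (g(L) = (-5*L)/L = -5)
-1295/2693 + 2837/(g(n)²) = -1295/2693 + 2837/((-5)²) = -1295*1/2693 + 2837/25 = -1295/2693 + 2837*(1/25) = -1295/2693 + 2837/25 = 7607666/67325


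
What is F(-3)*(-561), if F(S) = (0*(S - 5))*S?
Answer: 0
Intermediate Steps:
F(S) = 0 (F(S) = (0*(-5 + S))*S = 0*S = 0)
F(-3)*(-561) = 0*(-561) = 0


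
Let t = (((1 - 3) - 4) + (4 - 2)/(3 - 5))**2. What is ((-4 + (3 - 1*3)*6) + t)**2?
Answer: 2025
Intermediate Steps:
t = 49 (t = ((-2 - 4) + 2/(-2))**2 = (-6 + 2*(-1/2))**2 = (-6 - 1)**2 = (-7)**2 = 49)
((-4 + (3 - 1*3)*6) + t)**2 = ((-4 + (3 - 1*3)*6) + 49)**2 = ((-4 + (3 - 3)*6) + 49)**2 = ((-4 + 0*6) + 49)**2 = ((-4 + 0) + 49)**2 = (-4 + 49)**2 = 45**2 = 2025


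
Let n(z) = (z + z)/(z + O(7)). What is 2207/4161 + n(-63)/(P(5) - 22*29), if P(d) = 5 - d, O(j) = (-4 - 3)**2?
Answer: 1370617/2654718 ≈ 0.51629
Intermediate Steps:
O(j) = 49 (O(j) = (-7)**2 = 49)
n(z) = 2*z/(49 + z) (n(z) = (z + z)/(z + 49) = (2*z)/(49 + z) = 2*z/(49 + z))
2207/4161 + n(-63)/(P(5) - 22*29) = 2207/4161 + (2*(-63)/(49 - 63))/((5 - 1*5) - 22*29) = 2207*(1/4161) + (2*(-63)/(-14))/((5 - 5) - 638) = 2207/4161 + (2*(-63)*(-1/14))/(0 - 638) = 2207/4161 + 9/(-638) = 2207/4161 + 9*(-1/638) = 2207/4161 - 9/638 = 1370617/2654718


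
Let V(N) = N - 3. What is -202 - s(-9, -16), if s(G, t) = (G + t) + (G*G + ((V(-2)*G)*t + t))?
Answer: 478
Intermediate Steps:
V(N) = -3 + N
s(G, t) = G + G² + 2*t - 5*G*t (s(G, t) = (G + t) + (G*G + (((-3 - 2)*G)*t + t)) = (G + t) + (G² + ((-5*G)*t + t)) = (G + t) + (G² + (-5*G*t + t)) = (G + t) + (G² + (t - 5*G*t)) = (G + t) + (t + G² - 5*G*t) = G + G² + 2*t - 5*G*t)
-202 - s(-9, -16) = -202 - (-9 + (-9)² + 2*(-16) - 5*(-9)*(-16)) = -202 - (-9 + 81 - 32 - 720) = -202 - 1*(-680) = -202 + 680 = 478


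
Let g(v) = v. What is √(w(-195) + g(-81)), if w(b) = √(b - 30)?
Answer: √(-81 + 15*I) ≈ 0.82981 + 9.0382*I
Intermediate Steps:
w(b) = √(-30 + b)
√(w(-195) + g(-81)) = √(√(-30 - 195) - 81) = √(√(-225) - 81) = √(15*I - 81) = √(-81 + 15*I)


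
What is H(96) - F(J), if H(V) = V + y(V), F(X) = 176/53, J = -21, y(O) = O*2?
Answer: 15088/53 ≈ 284.68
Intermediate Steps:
y(O) = 2*O
F(X) = 176/53 (F(X) = 176*(1/53) = 176/53)
H(V) = 3*V (H(V) = V + 2*V = 3*V)
H(96) - F(J) = 3*96 - 1*176/53 = 288 - 176/53 = 15088/53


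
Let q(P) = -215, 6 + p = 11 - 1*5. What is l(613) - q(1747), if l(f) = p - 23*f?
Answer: -13884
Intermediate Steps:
p = 0 (p = -6 + (11 - 1*5) = -6 + (11 - 5) = -6 + 6 = 0)
l(f) = -23*f (l(f) = 0 - 23*f = -23*f)
l(613) - q(1747) = -23*613 - 1*(-215) = -14099 + 215 = -13884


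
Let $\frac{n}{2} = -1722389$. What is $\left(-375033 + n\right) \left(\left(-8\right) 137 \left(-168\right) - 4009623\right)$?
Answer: $14612667881445$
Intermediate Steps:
$n = -3444778$ ($n = 2 \left(-1722389\right) = -3444778$)
$\left(-375033 + n\right) \left(\left(-8\right) 137 \left(-168\right) - 4009623\right) = \left(-375033 - 3444778\right) \left(\left(-8\right) 137 \left(-168\right) - 4009623\right) = - 3819811 \left(\left(-1096\right) \left(-168\right) - 4009623\right) = - 3819811 \left(184128 - 4009623\right) = \left(-3819811\right) \left(-3825495\right) = 14612667881445$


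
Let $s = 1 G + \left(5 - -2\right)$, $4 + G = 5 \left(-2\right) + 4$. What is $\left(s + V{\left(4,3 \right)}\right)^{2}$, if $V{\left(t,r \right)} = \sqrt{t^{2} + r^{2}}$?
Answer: $4$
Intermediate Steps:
$G = -10$ ($G = -4 + \left(5 \left(-2\right) + 4\right) = -4 + \left(-10 + 4\right) = -4 - 6 = -10$)
$V{\left(t,r \right)} = \sqrt{r^{2} + t^{2}}$
$s = -3$ ($s = 1 \left(-10\right) + \left(5 - -2\right) = -10 + \left(5 + 2\right) = -10 + 7 = -3$)
$\left(s + V{\left(4,3 \right)}\right)^{2} = \left(-3 + \sqrt{3^{2} + 4^{2}}\right)^{2} = \left(-3 + \sqrt{9 + 16}\right)^{2} = \left(-3 + \sqrt{25}\right)^{2} = \left(-3 + 5\right)^{2} = 2^{2} = 4$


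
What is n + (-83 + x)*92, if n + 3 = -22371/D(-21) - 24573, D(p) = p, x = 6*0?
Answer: -218027/7 ≈ -31147.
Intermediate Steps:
x = 0
n = -164575/7 (n = -3 + (-22371/(-21) - 24573) = -3 + (-22371*(-1/21) - 24573) = -3 + (7457/7 - 24573) = -3 - 164554/7 = -164575/7 ≈ -23511.)
n + (-83 + x)*92 = -164575/7 + (-83 + 0)*92 = -164575/7 - 83*92 = -164575/7 - 7636 = -218027/7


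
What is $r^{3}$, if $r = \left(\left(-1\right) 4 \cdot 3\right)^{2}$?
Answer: $2985984$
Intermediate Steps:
$r = 144$ ($r = \left(\left(-4\right) 3\right)^{2} = \left(-12\right)^{2} = 144$)
$r^{3} = 144^{3} = 2985984$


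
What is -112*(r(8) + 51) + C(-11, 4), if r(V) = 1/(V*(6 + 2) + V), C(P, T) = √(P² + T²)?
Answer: -51422/9 + √137 ≈ -5701.9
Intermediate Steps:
r(V) = 1/(9*V) (r(V) = 1/(V*8 + V) = 1/(8*V + V) = 1/(9*V))
-112*(r(8) + 51) + C(-11, 4) = -112*((⅑)/8 + 51) + √((-11)² + 4²) = -112*((⅑)*(⅛) + 51) + √(121 + 16) = -112*(1/72 + 51) + √137 = -112*3673/72 + √137 = -51422/9 + √137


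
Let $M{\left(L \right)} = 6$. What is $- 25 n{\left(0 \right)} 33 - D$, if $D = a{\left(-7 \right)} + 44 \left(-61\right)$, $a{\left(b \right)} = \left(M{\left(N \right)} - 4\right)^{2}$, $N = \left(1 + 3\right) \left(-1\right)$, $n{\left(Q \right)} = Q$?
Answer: $2680$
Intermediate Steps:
$N = -4$ ($N = 4 \left(-1\right) = -4$)
$a{\left(b \right)} = 4$ ($a{\left(b \right)} = \left(6 - 4\right)^{2} = 2^{2} = 4$)
$D = -2680$ ($D = 4 + 44 \left(-61\right) = 4 - 2684 = -2680$)
$- 25 n{\left(0 \right)} 33 - D = \left(-25\right) 0 \cdot 33 - -2680 = 0 \cdot 33 + 2680 = 0 + 2680 = 2680$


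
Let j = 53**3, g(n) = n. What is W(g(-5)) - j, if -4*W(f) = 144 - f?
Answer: -595657/4 ≈ -1.4891e+5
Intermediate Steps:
j = 148877
W(f) = -36 + f/4 (W(f) = -(144 - f)/4 = -36 + f/4)
W(g(-5)) - j = (-36 + (1/4)*(-5)) - 1*148877 = (-36 - 5/4) - 148877 = -149/4 - 148877 = -595657/4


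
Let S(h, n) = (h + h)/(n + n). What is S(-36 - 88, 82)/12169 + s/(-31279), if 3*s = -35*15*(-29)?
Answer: -2534003973/15606000191 ≈ -0.16237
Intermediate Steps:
S(h, n) = h/n (S(h, n) = (2*h)/((2*n)) = (2*h)*(1/(2*n)) = h/n)
s = 5075 (s = (-35*15*(-29))/3 = (-525*(-29))/3 = (⅓)*15225 = 5075)
S(-36 - 88, 82)/12169 + s/(-31279) = ((-36 - 88)/82)/12169 + 5075/(-31279) = -124*1/82*(1/12169) + 5075*(-1/31279) = -62/41*1/12169 - 5075/31279 = -62/498929 - 5075/31279 = -2534003973/15606000191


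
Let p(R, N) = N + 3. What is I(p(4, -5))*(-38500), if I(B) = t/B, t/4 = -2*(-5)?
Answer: 770000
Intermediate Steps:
p(R, N) = 3 + N
t = 40 (t = 4*(-2*(-5)) = 4*10 = 40)
I(B) = 40/B
I(p(4, -5))*(-38500) = (40/(3 - 5))*(-38500) = (40/(-2))*(-38500) = (40*(-½))*(-38500) = -20*(-38500) = 770000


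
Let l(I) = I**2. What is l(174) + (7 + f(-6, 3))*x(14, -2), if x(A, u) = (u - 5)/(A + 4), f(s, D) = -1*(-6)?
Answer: 544877/18 ≈ 30271.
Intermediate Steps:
f(s, D) = 6
x(A, u) = (-5 + u)/(4 + A)
l(174) + (7 + f(-6, 3))*x(14, -2) = 174**2 + (7 + 6)*((-5 - 2)/(4 + 14)) = 30276 + 13*(-7/18) = 30276 - 91/18 = 544877/18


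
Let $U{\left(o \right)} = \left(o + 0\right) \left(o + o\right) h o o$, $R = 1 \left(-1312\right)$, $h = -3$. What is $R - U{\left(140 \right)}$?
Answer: $2304958688$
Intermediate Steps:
$R = -1312$
$U{\left(o \right)} = - 6 o^{4}$ ($U{\left(o \right)} = \left(o + 0\right) \left(o + o\right) \left(-3\right) o o = o 2 o \left(-3\right) o o = 2 o^{2} \left(-3\right) o o = - 6 o^{2} o o = - 6 o^{3} o = - 6 o^{4}$)
$R - U{\left(140 \right)} = -1312 - - 6 \cdot 140^{4} = -1312 - \left(-6\right) 384160000 = -1312 - -2304960000 = -1312 + 2304960000 = 2304958688$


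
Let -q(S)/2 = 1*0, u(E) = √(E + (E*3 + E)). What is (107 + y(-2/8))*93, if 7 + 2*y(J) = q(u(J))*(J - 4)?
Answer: 19251/2 ≈ 9625.5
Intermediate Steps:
u(E) = √5*√E (u(E) = √(E + (3*E + E)) = √(E + 4*E) = √(5*E) = √5*√E)
q(S) = 0 (q(S) = -2*0 = 0)
y(J) = -7/2 (y(J) = -7/2 + (0*(J - 4))/2 = -7/2 + (0*(-4 + J))/2 = -7/2 + (½)*0 = -7/2 + 0 = -7/2)
(107 + y(-2/8))*93 = (107 - 7/2)*93 = (207/2)*93 = 19251/2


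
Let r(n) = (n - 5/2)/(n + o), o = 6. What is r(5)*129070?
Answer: 322675/11 ≈ 29334.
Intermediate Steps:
r(n) = (-5/2 + n)/(6 + n) (r(n) = (n - 5/2)/(n + 6) = (n - 5*1/2)/(6 + n) = (n - 5/2)/(6 + n) = (-5/2 + n)/(6 + n))
r(5)*129070 = ((-5/2 + 5)/(6 + 5))*129070 = ((5/2)/11)*129070 = ((1/11)*(5/2))*129070 = (5/22)*129070 = 322675/11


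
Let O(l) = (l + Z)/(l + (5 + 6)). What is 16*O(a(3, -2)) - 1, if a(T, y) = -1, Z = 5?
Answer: 27/5 ≈ 5.4000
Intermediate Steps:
O(l) = (5 + l)/(11 + l) (O(l) = (l + 5)/(l + (5 + 6)) = (5 + l)/(l + 11) = (5 + l)/(11 + l))
16*O(a(3, -2)) - 1 = 16*((5 - 1)/(11 - 1)) - 1 = 16*(4/10) - 1 = 16*((1/10)*4) - 1 = 16*(2/5) - 1 = 32/5 - 1 = 27/5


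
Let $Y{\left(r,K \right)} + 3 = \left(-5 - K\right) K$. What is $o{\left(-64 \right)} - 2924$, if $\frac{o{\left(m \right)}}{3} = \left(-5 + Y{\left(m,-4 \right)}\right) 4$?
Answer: $-2972$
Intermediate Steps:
$Y{\left(r,K \right)} = -3 + K \left(-5 - K\right)$ ($Y{\left(r,K \right)} = -3 + \left(-5 - K\right) K = -3 + K \left(-5 - K\right)$)
$o{\left(m \right)} = -48$ ($o{\left(m \right)} = 3 \left(-5 - -1\right) 4 = 3 \left(-5 + 1\right) 4 = 3 \left(\left(-4\right) 4\right) = 3 \left(-16\right) = -48$)
$o{\left(-64 \right)} - 2924 = -48 - 2924 = -2972$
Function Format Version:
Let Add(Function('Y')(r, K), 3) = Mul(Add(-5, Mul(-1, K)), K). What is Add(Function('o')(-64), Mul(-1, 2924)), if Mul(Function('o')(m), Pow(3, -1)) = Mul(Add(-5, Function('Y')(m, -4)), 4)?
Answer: -2972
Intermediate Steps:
Function('Y')(r, K) = Add(-3, Mul(K, Add(-5, Mul(-1, K)))) (Function('Y')(r, K) = Add(-3, Mul(Add(-5, Mul(-1, K)), K)) = Add(-3, Mul(K, Add(-5, Mul(-1, K)))))
Function('o')(m) = -48 (Function('o')(m) = Mul(3, Mul(Add(-5, Add(-3, Mul(-1, Pow(-4, 2)), Mul(-5, -4))), 4)) = Mul(3, Mul(Add(-5, Add(-3, Mul(-1, 16), 20)), 4)) = Mul(3, Mul(Add(-5, Add(-3, -16, 20)), 4)) = Mul(3, Mul(Add(-5, 1), 4)) = Mul(3, Mul(-4, 4)) = Mul(3, -16) = -48)
Add(Function('o')(-64), Mul(-1, 2924)) = Add(-48, Mul(-1, 2924)) = Add(-48, -2924) = -2972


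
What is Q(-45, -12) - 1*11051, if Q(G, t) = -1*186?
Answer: -11237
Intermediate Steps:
Q(G, t) = -186
Q(-45, -12) - 1*11051 = -186 - 1*11051 = -186 - 11051 = -11237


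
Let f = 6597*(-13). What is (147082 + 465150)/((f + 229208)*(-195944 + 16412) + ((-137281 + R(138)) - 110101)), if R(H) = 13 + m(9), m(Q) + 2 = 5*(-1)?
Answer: -153058/6438393545 ≈ -2.3773e-5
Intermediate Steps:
m(Q) = -7 (m(Q) = -2 + 5*(-1) = -2 - 5 = -7)
f = -85761
R(H) = 6 (R(H) = 13 - 7 = 6)
(147082 + 465150)/((f + 229208)*(-195944 + 16412) + ((-137281 + R(138)) - 110101)) = (147082 + 465150)/((-85761 + 229208)*(-195944 + 16412) + ((-137281 + 6) - 110101)) = 612232/(143447*(-179532) + (-137275 - 110101)) = 612232/(-25753326804 - 247376) = 612232/(-25753574180) = 612232*(-1/25753574180) = -153058/6438393545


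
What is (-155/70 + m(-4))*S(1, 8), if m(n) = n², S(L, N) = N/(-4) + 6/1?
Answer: 386/7 ≈ 55.143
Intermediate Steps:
S(L, N) = 6 - N/4 (S(L, N) = N*(-¼) + 6*1 = -N/4 + 6 = 6 - N/4)
(-155/70 + m(-4))*S(1, 8) = (-155/70 + (-4)²)*(6 - ¼*8) = (-155*1/70 + 16)*(6 - 2) = (-31/14 + 16)*4 = (193/14)*4 = 386/7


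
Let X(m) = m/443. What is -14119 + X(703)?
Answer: -6254014/443 ≈ -14117.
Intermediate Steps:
X(m) = m/443 (X(m) = m*(1/443) = m/443)
-14119 + X(703) = -14119 + (1/443)*703 = -14119 + 703/443 = -6254014/443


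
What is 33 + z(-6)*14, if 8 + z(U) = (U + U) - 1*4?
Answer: -303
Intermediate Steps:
z(U) = -12 + 2*U (z(U) = -8 + ((U + U) - 1*4) = -8 + (2*U - 4) = -8 + (-4 + 2*U) = -12 + 2*U)
33 + z(-6)*14 = 33 + (-12 + 2*(-6))*14 = 33 + (-12 - 12)*14 = 33 - 24*14 = 33 - 336 = -303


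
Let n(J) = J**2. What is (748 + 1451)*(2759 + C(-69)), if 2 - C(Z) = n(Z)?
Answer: -4398000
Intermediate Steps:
C(Z) = 2 - Z**2
(748 + 1451)*(2759 + C(-69)) = (748 + 1451)*(2759 + (2 - 1*(-69)**2)) = 2199*(2759 + (2 - 1*4761)) = 2199*(2759 + (2 - 4761)) = 2199*(2759 - 4759) = 2199*(-2000) = -4398000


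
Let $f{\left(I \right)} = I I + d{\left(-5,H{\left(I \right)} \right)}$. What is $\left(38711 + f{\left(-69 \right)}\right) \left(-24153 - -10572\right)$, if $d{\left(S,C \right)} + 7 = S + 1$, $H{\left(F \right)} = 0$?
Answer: $-590243841$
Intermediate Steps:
$d{\left(S,C \right)} = -6 + S$ ($d{\left(S,C \right)} = -7 + \left(S + 1\right) = -7 + \left(1 + S\right) = -6 + S$)
$f{\left(I \right)} = -11 + I^{2}$ ($f{\left(I \right)} = I I - 11 = I^{2} - 11 = -11 + I^{2}$)
$\left(38711 + f{\left(-69 \right)}\right) \left(-24153 - -10572\right) = \left(38711 - \left(11 - \left(-69\right)^{2}\right)\right) \left(-24153 - -10572\right) = \left(38711 + \left(-11 + 4761\right)\right) \left(-24153 + 10572\right) = \left(38711 + 4750\right) \left(-13581\right) = 43461 \left(-13581\right) = -590243841$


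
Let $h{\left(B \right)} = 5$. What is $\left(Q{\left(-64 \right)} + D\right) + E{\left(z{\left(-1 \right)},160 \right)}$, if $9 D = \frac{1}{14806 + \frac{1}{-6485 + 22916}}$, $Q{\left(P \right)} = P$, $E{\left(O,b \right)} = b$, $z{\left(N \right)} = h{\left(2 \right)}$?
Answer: $\frac{70063892933}{729832161} \approx 96.0$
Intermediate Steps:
$z{\left(N \right)} = 5$
$D = \frac{5477}{729832161}$ ($D = \frac{1}{9 \left(14806 + \frac{1}{-6485 + 22916}\right)} = \frac{1}{9 \left(14806 + \frac{1}{16431}\right)} = \frac{1}{9 \cdot \frac{243277387}{16431}} = \frac{1}{9} \cdot \frac{16431}{243277387} = \frac{5477}{729832161} \approx 7.5045 \cdot 10^{-6}$)
$\left(Q{\left(-64 \right)} + D\right) + E{\left(z{\left(-1 \right)},160 \right)} = \left(-64 + \frac{5477}{729832161}\right) + 160 = - \frac{46709252827}{729832161} + 160 = \frac{70063892933}{729832161}$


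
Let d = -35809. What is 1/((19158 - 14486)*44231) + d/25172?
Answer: -1849957676379/1300431030976 ≈ -1.4226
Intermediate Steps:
1/((19158 - 14486)*44231) + d/25172 = 1/((19158 - 14486)*44231) - 35809/25172 = (1/44231)/4672 - 35809*1/25172 = (1/4672)*(1/44231) - 35809/25172 = 1/206647232 - 35809/25172 = -1849957676379/1300431030976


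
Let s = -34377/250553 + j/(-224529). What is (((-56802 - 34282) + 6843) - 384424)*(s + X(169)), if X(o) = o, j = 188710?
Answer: -4429977911032768850/56256414537 ≈ -7.8746e+7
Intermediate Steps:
s = -55000490063/56256414537 (s = -34377/250553 + 188710/(-224529) = -34377*1/250553 + 188710*(-1/224529) = -34377/250553 - 188710/224529 = -55000490063/56256414537 ≈ -0.97767)
(((-56802 - 34282) + 6843) - 384424)*(s + X(169)) = (((-56802 - 34282) + 6843) - 384424)*(-55000490063/56256414537 + 169) = ((-91084 + 6843) - 384424)*(9452333566690/56256414537) = (-84241 - 384424)*(9452333566690/56256414537) = -468665*9452333566690/56256414537 = -4429977911032768850/56256414537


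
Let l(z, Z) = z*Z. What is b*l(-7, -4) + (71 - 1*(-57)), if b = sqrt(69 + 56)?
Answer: 128 + 140*sqrt(5) ≈ 441.05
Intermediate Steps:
l(z, Z) = Z*z
b = 5*sqrt(5) (b = sqrt(125) = 5*sqrt(5) ≈ 11.180)
b*l(-7, -4) + (71 - 1*(-57)) = (5*sqrt(5))*(-4*(-7)) + (71 - 1*(-57)) = (5*sqrt(5))*28 + (71 + 57) = 140*sqrt(5) + 128 = 128 + 140*sqrt(5)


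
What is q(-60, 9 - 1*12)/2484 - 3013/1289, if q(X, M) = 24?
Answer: -621113/266823 ≈ -2.3278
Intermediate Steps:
q(-60, 9 - 1*12)/2484 - 3013/1289 = 24/2484 - 3013/1289 = 24*(1/2484) - 3013*1/1289 = 2/207 - 3013/1289 = -621113/266823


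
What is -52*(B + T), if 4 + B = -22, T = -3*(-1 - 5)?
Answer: 416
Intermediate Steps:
T = 18 (T = -3*(-6) = 18)
B = -26 (B = -4 - 22 = -26)
-52*(B + T) = -52*(-26 + 18) = -52*(-8) = 416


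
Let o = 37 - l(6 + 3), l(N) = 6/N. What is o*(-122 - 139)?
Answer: -9483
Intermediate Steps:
o = 109/3 (o = 37 - 6/(6 + 3) = 37 - 6/9 = 37 - 1*⅔ = 37 - ⅔ = 109/3 ≈ 36.333)
o*(-122 - 139) = 109*(-122 - 139)/3 = (109/3)*(-261) = -9483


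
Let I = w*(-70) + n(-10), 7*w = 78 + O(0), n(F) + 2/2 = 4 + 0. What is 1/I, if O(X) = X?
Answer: -1/777 ≈ -0.0012870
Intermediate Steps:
n(F) = 3 (n(F) = -1 + (4 + 0) = -1 + 4 = 3)
w = 78/7 (w = (78 + 0)/7 = (⅐)*78 = 78/7 ≈ 11.143)
I = -777 (I = (78/7)*(-70) + 3 = -780 + 3 = -777)
1/I = 1/(-777) = -1/777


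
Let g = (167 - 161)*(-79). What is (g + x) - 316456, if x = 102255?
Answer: -214675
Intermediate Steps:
g = -474 (g = 6*(-79) = -474)
(g + x) - 316456 = (-474 + 102255) - 316456 = 101781 - 316456 = -214675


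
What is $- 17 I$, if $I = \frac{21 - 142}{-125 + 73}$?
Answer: $- \frac{2057}{52} \approx -39.558$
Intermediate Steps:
$I = \frac{121}{52}$ ($I = - \frac{121}{-52} = \left(-121\right) \left(- \frac{1}{52}\right) = \frac{121}{52} \approx 2.3269$)
$- 17 I = \left(-17\right) \frac{121}{52} = - \frac{2057}{52}$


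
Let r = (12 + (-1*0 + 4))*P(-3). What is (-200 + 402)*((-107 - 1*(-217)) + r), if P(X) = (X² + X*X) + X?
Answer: 70700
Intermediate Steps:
P(X) = X + 2*X² (P(X) = (X² + X²) + X = 2*X² + X = X + 2*X²)
r = 240 (r = (12 + (-1*0 + 4))*(-3*(1 + 2*(-3))) = (12 + (0 + 4))*(-3*(1 - 6)) = (12 + 4)*(-3*(-5)) = 16*15 = 240)
(-200 + 402)*((-107 - 1*(-217)) + r) = (-200 + 402)*((-107 - 1*(-217)) + 240) = 202*((-107 + 217) + 240) = 202*(110 + 240) = 202*350 = 70700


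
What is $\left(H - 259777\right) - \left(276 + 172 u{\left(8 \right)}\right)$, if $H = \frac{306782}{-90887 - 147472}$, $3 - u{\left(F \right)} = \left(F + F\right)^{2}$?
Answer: $- \frac{51613849565}{238359} \approx -2.1654 \cdot 10^{5}$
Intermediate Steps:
$u{\left(F \right)} = 3 - 4 F^{2}$ ($u{\left(F \right)} = 3 - \left(F + F\right)^{2} = 3 - \left(2 F\right)^{2} = 3 - 4 F^{2}$)
$H = - \frac{306782}{238359}$ ($H = \frac{306782}{-90887 - 147472} = \frac{306782}{-238359} = 306782 \left(- \frac{1}{238359}\right) = - \frac{306782}{238359} \approx -1.2871$)
$\left(H - 259777\right) - \left(276 + 172 u{\left(8 \right)}\right) = \left(- \frac{306782}{238359} - 259777\right) - \left(276 + 172 \left(3 - 4 \cdot 8^{2}\right)\right) = - \frac{61920492725}{238359} - \left(276 + 172 \left(3 - 256\right)\right) = - \frac{61920492725}{238359} - -43240 = - \frac{61920492725}{238359} + \left(-276 + 43516\right) = - \frac{61920492725}{238359} + 43240 = - \frac{51613849565}{238359}$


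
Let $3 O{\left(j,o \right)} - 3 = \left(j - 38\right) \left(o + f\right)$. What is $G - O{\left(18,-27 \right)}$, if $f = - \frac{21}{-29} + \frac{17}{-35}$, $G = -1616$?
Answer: $- \frac{1093405}{609} \approx -1795.4$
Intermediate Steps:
$f = \frac{242}{1015}$ ($f = \left(-21\right) \left(- \frac{1}{29}\right) + 17 \left(- \frac{1}{35}\right) = \frac{21}{29} - \frac{17}{35} = \frac{242}{1015} \approx 0.23842$)
$O{\left(j,o \right)} = 1 + \frac{\left(-38 + j\right) \left(\frac{242}{1015} + o\right)}{3}$ ($O{\left(j,o \right)} = 1 + \frac{\left(j - 38\right) \left(o + \frac{242}{1015}\right)}{3} = 1 + \frac{\left(-38 + j\right) \left(\frac{242}{1015} + o\right)}{3}$)
$G - O{\left(18,-27 \right)} = -1616 - \left(- \frac{6151}{3045} - -342 + \frac{242}{3045} \cdot 18 + \frac{1}{3} \cdot 18 \left(-27\right)\right) = -1616 - \left(- \frac{6151}{3045} + 342 + \frac{1452}{1015} - 162\right) = -1616 - \frac{109261}{609} = - \frac{1093405}{609}$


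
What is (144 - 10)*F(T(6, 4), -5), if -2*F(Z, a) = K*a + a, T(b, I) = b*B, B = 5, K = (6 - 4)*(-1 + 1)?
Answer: 335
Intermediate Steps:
K = 0 (K = 2*0 = 0)
T(b, I) = 5*b (T(b, I) = b*5 = 5*b)
F(Z, a) = -a/2 (F(Z, a) = -(0*a + a)/2 = -(0 + a)/2 = -a/2)
(144 - 10)*F(T(6, 4), -5) = (144 - 10)*(-½*(-5)) = 134*(5/2) = 335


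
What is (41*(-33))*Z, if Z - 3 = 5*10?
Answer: -71709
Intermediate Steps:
Z = 53 (Z = 3 + 5*10 = 3 + 50 = 53)
(41*(-33))*Z = (41*(-33))*53 = -1353*53 = -71709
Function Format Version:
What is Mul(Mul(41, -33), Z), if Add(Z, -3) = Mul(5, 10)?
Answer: -71709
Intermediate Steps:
Z = 53 (Z = Add(3, Mul(5, 10)) = Add(3, 50) = 53)
Mul(Mul(41, -33), Z) = Mul(Mul(41, -33), 53) = Mul(-1353, 53) = -71709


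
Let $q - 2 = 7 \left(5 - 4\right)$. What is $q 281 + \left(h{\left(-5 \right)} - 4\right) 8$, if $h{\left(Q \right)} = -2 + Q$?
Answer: $2441$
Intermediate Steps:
$q = 9$ ($q = 2 + 7 \left(5 - 4\right) = 2 + 7 \cdot 1 = 2 + 7 = 9$)
$q 281 + \left(h{\left(-5 \right)} - 4\right) 8 = 9 \cdot 281 + \left(\left(-2 - 5\right) - 4\right) 8 = 2529 + \left(-7 - 4\right) 8 = 2529 - 88 = 2441$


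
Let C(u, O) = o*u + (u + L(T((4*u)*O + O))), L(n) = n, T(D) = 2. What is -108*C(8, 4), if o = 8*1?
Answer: -7992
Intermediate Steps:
o = 8
C(u, O) = 2 + 9*u (C(u, O) = 8*u + (u + 2) = 8*u + (2 + u) = 2 + 9*u)
-108*C(8, 4) = -108*(2 + 9*8) = -108*(2 + 72) = -108*74 = -7992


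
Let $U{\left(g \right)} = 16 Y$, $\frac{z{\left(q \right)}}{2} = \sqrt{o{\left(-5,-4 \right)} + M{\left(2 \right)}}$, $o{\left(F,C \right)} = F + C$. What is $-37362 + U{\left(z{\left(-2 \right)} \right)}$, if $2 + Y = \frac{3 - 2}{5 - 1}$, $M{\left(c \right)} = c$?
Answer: $-37390$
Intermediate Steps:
$o{\left(F,C \right)} = C + F$
$Y = - \frac{7}{4}$ ($Y = -2 + \frac{3 - 2}{5 - 1} = -2 + 1 \cdot \frac{1}{4} = -2 + \frac{1}{4} = - \frac{7}{4} \approx -1.75$)
$z{\left(q \right)} = 2 i \sqrt{7}$ ($z{\left(q \right)} = 2 \sqrt{\left(-4 - 5\right) + 2} = 2 \sqrt{-9 + 2} = 2 \sqrt{-7} = 2 i \sqrt{7}$)
$U{\left(g \right)} = -28$ ($U{\left(g \right)} = 16 \left(- \frac{7}{4}\right) = -28$)
$-37362 + U{\left(z{\left(-2 \right)} \right)} = -37362 - 28 = -37390$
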